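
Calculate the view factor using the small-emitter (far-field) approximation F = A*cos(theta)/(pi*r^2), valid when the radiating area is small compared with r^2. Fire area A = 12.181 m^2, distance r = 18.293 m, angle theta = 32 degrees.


cos(32 deg) = 0.84805
pi*r^2 = 1051.3
F = 12.181 * 0.84805 / 1051.3 = 0.0098262

0.0098262


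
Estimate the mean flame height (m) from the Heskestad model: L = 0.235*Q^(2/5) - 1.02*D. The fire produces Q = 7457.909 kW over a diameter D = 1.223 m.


Q^(2/5) = 35.404
0.235 * Q^(2/5) = 8.3198
1.02 * D = 1.2475
L = 7.0724 m

7.0724 m


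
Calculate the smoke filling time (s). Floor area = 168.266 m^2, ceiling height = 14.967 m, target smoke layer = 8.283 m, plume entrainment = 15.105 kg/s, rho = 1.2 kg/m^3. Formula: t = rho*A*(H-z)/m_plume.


H - z = 6.684 m
t = 1.2 * 168.266 * 6.684 / 15.105 = 89.350 s

89.350 s


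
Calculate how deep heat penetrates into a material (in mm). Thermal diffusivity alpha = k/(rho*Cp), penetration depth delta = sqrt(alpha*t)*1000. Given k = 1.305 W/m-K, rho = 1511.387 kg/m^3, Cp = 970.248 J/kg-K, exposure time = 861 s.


alpha = 1.305 / (1511.387 * 970.248) = 8.8992e-07 m^2/s
alpha * t = 0.00076622
delta = sqrt(0.00076622) * 1000 = 27.681 mm

27.681 mm


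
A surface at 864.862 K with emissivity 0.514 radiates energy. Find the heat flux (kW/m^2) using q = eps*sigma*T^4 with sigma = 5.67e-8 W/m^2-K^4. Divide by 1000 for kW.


T^4 = 5.5948e+11
q = 0.514 * 5.67e-8 * 5.5948e+11 / 1000 = 16.305 kW/m^2

16.305 kW/m^2


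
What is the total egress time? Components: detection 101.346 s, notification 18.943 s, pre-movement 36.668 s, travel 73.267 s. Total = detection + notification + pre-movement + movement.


Total = 101.346 + 18.943 + 36.668 + 73.267 = 230.224 s

230.224 s


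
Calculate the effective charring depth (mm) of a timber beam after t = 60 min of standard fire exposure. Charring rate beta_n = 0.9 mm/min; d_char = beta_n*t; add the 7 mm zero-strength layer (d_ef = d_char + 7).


d_char = 0.9 * 60 = 54 mm
d_ef = 54 + 1.0*7 = 61 mm

61 mm


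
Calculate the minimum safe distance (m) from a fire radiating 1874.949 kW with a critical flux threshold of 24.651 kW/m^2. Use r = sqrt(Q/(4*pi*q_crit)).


4*pi*q_crit = 309.77
Q/(4*pi*q_crit) = 6.0526
r = sqrt(6.0526) = 2.4602 m

2.4602 m


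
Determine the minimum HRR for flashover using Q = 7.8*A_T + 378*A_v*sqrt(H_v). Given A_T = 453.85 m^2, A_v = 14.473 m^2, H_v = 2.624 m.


7.8*A_T = 3540.03
sqrt(H_v) = 1.6199
378*A_v*sqrt(H_v) = 8862.0
Q = 3540.03 + 8862.0 = 12402 kW

12402 kW


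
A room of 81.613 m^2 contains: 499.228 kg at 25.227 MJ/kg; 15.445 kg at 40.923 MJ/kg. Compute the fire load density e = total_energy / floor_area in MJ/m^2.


Total energy = 499.228*25.227 + 15.445*40.923
= 12594.02 + 632.0557
= 13226.08 MJ
e = 13226.08 / 81.613 = 162.06 MJ/m^2

162.06 MJ/m^2


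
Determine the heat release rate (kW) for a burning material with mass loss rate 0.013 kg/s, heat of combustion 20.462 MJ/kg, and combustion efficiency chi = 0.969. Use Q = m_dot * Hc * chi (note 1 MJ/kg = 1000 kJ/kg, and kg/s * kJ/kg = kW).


Hc = 20.462 MJ/kg = 20.462 * 1000 kJ/kg = 20462 kJ/kg
Q = 0.013 kg/s * 20462 kJ/kg * 0.969 = 257.76 kW

257.76 kW


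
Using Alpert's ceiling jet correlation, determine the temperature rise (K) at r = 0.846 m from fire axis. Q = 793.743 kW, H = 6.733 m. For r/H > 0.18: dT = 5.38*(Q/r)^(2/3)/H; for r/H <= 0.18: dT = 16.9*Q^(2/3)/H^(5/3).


r/H = 0.846 / 6.733 = 0.12565
r/H <= 0.18, so dT = 16.9*Q^(2/3)/H^(5/3)
Q^(2/3) = 85.727
H^(5/3) = 24.008
dT = 16.9 * 85.727 / 24.008 = 60.347 K

60.347 K


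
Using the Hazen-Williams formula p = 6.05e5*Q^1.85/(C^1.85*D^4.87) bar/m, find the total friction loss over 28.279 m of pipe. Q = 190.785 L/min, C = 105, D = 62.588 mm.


Q^1.85 = 16558
C^1.85 = 5485.3
D^4.87 = 5.6093e+08
p/m = 0.0032557 bar/m
p_total = 0.0032557 * 28.279 = 0.092069 bar

0.092069 bar


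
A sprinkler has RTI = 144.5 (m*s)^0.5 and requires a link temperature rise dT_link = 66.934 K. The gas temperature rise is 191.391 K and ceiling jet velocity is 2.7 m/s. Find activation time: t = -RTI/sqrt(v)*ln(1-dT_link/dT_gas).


dT_link/dT_gas = 0.34972
ln(1 - 0.34972) = -0.43036
t = -144.5 / sqrt(2.7) * -0.43036 = 37.846 s

37.846 s


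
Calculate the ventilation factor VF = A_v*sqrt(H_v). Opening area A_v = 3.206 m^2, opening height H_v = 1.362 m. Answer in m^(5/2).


sqrt(H_v) = 1.1670
VF = 3.206 * 1.1670 = 3.7416 m^(5/2)

3.7416 m^(5/2)


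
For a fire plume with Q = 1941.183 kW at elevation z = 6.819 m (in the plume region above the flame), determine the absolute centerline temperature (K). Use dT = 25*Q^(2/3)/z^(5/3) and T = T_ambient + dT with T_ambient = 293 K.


Q^(2/3) = 155.61
z^(5/3) = 24.521
dT = 25 * 155.61 / 24.521 = 158.65 K
T = 293 + 158.65 = 451.65 K

451.65 K


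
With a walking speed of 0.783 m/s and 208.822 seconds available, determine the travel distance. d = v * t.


d = 0.783 * 208.822 = 163.51 m

163.51 m


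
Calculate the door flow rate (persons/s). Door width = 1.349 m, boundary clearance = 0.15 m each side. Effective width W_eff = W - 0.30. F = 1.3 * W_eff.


W_eff = 1.349 - 0.30 = 1.049 m
F = 1.3 * 1.049 = 1.3637 persons/s

1.3637 persons/s


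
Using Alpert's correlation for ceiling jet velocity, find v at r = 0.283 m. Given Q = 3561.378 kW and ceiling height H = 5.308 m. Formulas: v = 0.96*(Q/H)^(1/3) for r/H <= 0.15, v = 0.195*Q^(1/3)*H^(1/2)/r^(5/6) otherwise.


r/H = 0.283 / 5.308 = 0.053316
r/H <= 0.15, so v = 0.96*(Q/H)^(1/3)
Q/H = 670.95
(Q/H)^(1/3) = 8.7545
v = 0.96 * 8.7545 = 8.4043 m/s

8.4043 m/s


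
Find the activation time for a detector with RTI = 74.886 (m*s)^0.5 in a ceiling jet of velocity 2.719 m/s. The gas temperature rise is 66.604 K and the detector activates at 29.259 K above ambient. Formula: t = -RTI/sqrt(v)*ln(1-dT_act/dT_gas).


dT_act/dT_gas = 0.43930
ln(1 - 0.43930) = -0.57857
t = -74.886 / sqrt(2.719) * -0.57857 = 26.275 s

26.275 s


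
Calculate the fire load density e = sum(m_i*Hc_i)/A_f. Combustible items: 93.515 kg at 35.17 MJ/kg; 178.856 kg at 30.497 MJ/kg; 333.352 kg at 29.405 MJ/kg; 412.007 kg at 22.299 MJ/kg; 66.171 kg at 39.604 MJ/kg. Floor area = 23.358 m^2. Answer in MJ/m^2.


Total energy = 93.515*35.17 + 178.856*30.497 + 333.352*29.405 + 412.007*22.299 + 66.171*39.604
= 3288.923 + 5454.571 + 9802.216 + 9187.344 + 2620.636
= 30353.69 MJ
e = 30353.69 / 23.358 = 1299.5 MJ/m^2

1299.5 MJ/m^2


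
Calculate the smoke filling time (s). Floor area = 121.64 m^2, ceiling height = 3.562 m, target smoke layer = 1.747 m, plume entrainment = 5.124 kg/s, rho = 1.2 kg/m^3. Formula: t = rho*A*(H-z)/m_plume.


H - z = 1.815 m
t = 1.2 * 121.64 * 1.815 / 5.124 = 51.704 s

51.704 s


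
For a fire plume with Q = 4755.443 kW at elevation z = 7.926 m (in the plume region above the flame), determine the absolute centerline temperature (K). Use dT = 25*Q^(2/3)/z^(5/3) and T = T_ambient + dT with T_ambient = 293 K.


Q^(2/3) = 282.79
z^(5/3) = 31.508
dT = 25 * 282.79 / 31.508 = 224.38 K
T = 293 + 224.38 = 517.38 K

517.38 K


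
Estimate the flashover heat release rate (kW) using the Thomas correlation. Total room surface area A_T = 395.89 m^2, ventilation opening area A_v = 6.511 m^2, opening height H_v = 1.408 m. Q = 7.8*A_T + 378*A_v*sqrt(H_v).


7.8*A_T = 3087.942
sqrt(H_v) = 1.1866
378*A_v*sqrt(H_v) = 2920.4
Q = 3087.942 + 2920.4 = 6008.3 kW

6008.3 kW


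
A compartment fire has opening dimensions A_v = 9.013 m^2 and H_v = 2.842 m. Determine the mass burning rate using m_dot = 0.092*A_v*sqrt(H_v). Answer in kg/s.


sqrt(H_v) = 1.6858
m_dot = 0.092 * 9.013 * 1.6858 = 1.3979 kg/s

1.3979 kg/s


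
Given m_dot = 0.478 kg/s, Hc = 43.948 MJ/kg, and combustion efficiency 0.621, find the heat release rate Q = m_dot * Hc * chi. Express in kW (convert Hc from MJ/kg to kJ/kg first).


Hc = 43.948 MJ/kg = 43.948 * 1000 kJ/kg = 43948 kJ/kg
Q = 0.478 kg/s * 43948 kJ/kg * 0.621 = 13045 kW

13045 kW


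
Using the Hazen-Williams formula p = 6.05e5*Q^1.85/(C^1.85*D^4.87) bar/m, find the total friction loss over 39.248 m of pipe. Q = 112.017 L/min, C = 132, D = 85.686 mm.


Q^1.85 = 6182.7
C^1.85 = 8376.5
D^4.87 = 2.5898e+09
p/m = 0.00017242 bar/m
p_total = 0.00017242 * 39.248 = 0.0067673 bar

0.0067673 bar


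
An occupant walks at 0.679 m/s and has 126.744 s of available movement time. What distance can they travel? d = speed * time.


d = 0.679 * 126.744 = 86.059 m

86.059 m


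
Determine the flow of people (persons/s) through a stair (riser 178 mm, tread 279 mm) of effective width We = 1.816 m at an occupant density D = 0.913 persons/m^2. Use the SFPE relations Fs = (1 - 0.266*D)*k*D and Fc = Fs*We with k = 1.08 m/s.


1 - 0.266*D = 1 - 0.266*0.913 = 0.75714
Fs = 0.75714 * 1.08 * 0.913 = 0.74657 persons/(s*m)
Fc = 0.74657 * 1.816 = 1.3558 persons/s

1.3558 persons/s


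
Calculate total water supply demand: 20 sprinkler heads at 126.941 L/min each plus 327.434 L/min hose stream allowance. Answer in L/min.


Sprinkler demand = 20 * 126.941 = 2538.82 L/min
Total = 2538.82 + 327.434 = 2866.254 L/min

2866.254 L/min


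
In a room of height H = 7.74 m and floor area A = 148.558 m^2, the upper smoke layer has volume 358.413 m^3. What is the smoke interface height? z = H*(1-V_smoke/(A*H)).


V/(A*H) = 0.31171
1 - 0.31171 = 0.68829
z = 7.74 * 0.68829 = 5.3274 m

5.3274 m


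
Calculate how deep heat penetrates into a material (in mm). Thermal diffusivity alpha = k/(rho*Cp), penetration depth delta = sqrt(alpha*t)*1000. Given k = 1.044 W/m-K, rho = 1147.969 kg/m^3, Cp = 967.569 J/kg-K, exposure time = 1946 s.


alpha = 1.044 / (1147.969 * 967.569) = 9.3991e-07 m^2/s
alpha * t = 0.0018291
delta = sqrt(0.0018291) * 1000 = 42.768 mm

42.768 mm


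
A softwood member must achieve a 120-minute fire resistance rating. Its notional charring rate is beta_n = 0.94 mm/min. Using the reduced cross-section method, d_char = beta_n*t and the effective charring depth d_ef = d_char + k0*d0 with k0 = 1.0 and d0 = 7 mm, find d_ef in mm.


d_char = 0.94 * 120 = 112.8 mm
d_ef = 112.8 + 1.0*7 = 119.8 mm

119.8 mm


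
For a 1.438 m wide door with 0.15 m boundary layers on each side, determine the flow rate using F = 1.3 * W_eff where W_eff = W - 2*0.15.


W_eff = 1.438 - 0.30 = 1.138 m
F = 1.3 * 1.138 = 1.4794 persons/s

1.4794 persons/s


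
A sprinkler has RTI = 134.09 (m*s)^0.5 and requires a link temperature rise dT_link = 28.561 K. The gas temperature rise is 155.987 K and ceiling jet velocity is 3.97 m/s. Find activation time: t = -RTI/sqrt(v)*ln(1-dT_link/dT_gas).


dT_link/dT_gas = 0.18310
ln(1 - 0.18310) = -0.20224
t = -134.09 / sqrt(3.97) * -0.20224 = 13.610 s

13.610 s


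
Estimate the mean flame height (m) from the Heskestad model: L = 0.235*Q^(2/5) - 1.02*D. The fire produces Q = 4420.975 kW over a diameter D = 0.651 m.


Q^(2/5) = 28.722
0.235 * Q^(2/5) = 6.7496
1.02 * D = 0.66402
L = 6.0855 m

6.0855 m


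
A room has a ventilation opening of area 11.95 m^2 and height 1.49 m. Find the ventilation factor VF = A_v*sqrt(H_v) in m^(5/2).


sqrt(H_v) = 1.2207
VF = 11.95 * 1.2207 = 14.587 m^(5/2)

14.587 m^(5/2)


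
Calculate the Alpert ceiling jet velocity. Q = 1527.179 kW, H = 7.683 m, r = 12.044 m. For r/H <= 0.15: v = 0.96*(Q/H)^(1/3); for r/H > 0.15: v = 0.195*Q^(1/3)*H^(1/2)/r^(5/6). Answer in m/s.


r/H = 12.044 / 7.683 = 1.5676
r/H > 0.15, so v = 0.195*Q^(1/3)*H^(1/2)/r^(5/6)
Q^(1/3) = 11.516
H^(1/2) = 2.7718
r^(5/6) = 7.9550
v = 0.195 * 11.516 * 2.7718 / 7.9550 = 0.78245 m/s

0.78245 m/s


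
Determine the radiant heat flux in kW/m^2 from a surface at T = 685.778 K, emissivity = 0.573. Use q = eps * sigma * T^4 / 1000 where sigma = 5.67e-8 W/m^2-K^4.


T^4 = 2.2117e+11
q = 0.573 * 5.67e-8 * 2.2117e+11 / 1000 = 7.1857 kW/m^2

7.1857 kW/m^2


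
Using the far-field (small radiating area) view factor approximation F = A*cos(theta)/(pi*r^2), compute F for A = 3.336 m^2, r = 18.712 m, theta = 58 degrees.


cos(58 deg) = 0.52992
pi*r^2 = 1100.0
F = 3.336 * 0.52992 / 1100.0 = 0.0016071

0.0016071


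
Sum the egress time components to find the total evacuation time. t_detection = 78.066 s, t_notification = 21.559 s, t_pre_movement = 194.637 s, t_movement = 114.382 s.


Total = 78.066 + 21.559 + 194.637 + 114.382 = 408.644 s

408.644 s


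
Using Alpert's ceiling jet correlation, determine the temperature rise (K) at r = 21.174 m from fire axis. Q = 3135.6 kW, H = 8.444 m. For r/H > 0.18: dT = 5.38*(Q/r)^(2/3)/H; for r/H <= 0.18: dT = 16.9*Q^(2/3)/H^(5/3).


r/H = 21.174 / 8.444 = 2.5076
r/H > 0.18, so dT = 5.38*(Q/r)^(2/3)/H
Q/r = 148.09
(Q/r)^(2/3) = 27.991
dT = 5.38 * 27.991 / 8.444 = 17.834 K

17.834 K


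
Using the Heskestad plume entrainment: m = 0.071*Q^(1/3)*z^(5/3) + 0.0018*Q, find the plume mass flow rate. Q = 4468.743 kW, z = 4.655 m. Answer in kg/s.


Q^(1/3) = 16.471
z^(5/3) = 12.978
First term = 0.071 * 16.471 * 12.978 = 15.177
Second term = 0.0018 * 4468.743 = 8.0437
m = 23.221 kg/s

23.221 kg/s


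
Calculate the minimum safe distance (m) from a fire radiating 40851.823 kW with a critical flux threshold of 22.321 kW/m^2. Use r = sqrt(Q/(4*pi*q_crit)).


4*pi*q_crit = 280.49
Q/(4*pi*q_crit) = 145.64
r = sqrt(145.64) = 12.068 m

12.068 m


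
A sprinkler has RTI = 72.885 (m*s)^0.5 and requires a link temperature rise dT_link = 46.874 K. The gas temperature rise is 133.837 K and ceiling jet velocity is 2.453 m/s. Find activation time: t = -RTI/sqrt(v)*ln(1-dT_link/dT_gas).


dT_link/dT_gas = 0.35023
ln(1 - 0.35023) = -0.43114
t = -72.885 / sqrt(2.453) * -0.43114 = 20.064 s

20.064 s


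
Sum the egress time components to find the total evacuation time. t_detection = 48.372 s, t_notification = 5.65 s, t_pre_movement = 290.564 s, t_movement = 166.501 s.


Total = 48.372 + 5.65 + 290.564 + 166.501 = 511.087 s

511.087 s


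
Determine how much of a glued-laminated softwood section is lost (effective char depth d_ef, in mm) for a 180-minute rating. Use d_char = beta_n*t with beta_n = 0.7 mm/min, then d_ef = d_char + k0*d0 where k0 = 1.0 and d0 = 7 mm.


d_char = 0.7 * 180 = 126 mm
d_ef = 126 + 1.0*7 = 133 mm

133 mm


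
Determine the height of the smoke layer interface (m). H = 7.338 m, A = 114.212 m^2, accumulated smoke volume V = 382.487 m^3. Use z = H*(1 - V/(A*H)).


V/(A*H) = 0.45638
1 - 0.45638 = 0.54362
z = 7.338 * 0.54362 = 3.9891 m

3.9891 m


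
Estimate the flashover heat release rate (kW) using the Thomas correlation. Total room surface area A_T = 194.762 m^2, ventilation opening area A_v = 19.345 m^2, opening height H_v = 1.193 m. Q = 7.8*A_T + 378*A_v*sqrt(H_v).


7.8*A_T = 1519.1
sqrt(H_v) = 1.0922
378*A_v*sqrt(H_v) = 7986.9
Q = 1519.1 + 7986.9 = 9506.1 kW

9506.1 kW


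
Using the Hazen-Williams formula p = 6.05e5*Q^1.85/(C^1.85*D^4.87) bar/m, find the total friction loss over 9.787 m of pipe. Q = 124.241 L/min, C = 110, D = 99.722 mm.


Q^1.85 = 7488.4
C^1.85 = 5978.3
D^4.87 = 5.4214e+09
p/m = 0.00013978 bar/m
p_total = 0.00013978 * 9.787 = 0.0013681 bar

0.0013681 bar


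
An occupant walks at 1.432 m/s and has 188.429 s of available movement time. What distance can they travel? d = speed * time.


d = 1.432 * 188.429 = 269.83 m

269.83 m


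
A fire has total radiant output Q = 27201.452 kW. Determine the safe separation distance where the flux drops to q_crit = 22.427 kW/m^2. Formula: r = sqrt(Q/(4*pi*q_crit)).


4*pi*q_crit = 281.83
Q/(4*pi*q_crit) = 96.519
r = sqrt(96.519) = 9.8244 m

9.8244 m


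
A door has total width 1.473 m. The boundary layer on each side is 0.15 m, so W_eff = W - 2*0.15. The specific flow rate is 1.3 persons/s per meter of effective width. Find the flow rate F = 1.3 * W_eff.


W_eff = 1.473 - 0.30 = 1.173 m
F = 1.3 * 1.173 = 1.5249 persons/s

1.5249 persons/s


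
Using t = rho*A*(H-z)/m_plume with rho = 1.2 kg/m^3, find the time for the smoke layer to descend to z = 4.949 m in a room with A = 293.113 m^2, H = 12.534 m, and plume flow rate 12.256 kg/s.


H - z = 7.585 m
t = 1.2 * 293.113 * 7.585 / 12.256 = 217.68 s

217.68 s


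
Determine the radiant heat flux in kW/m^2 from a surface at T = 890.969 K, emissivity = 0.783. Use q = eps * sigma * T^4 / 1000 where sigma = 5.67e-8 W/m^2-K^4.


T^4 = 6.3016e+11
q = 0.783 * 5.67e-8 * 6.3016e+11 / 1000 = 27.977 kW/m^2

27.977 kW/m^2


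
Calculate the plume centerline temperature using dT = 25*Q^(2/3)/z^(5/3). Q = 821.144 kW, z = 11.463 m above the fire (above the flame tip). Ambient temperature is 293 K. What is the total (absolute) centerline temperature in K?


Q^(2/3) = 87.689
z^(5/3) = 58.277
dT = 25 * 87.689 / 58.277 = 37.617 K
T = 293 + 37.617 = 330.62 K

330.62 K


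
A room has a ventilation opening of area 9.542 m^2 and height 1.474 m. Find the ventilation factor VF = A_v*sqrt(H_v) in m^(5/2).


sqrt(H_v) = 1.2141
VF = 9.542 * 1.2141 = 11.585 m^(5/2)

11.585 m^(5/2)


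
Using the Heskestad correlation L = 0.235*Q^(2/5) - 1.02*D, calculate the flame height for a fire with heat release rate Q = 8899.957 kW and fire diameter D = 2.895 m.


Q^(2/5) = 37.998
0.235 * Q^(2/5) = 8.9294
1.02 * D = 2.9529
L = 5.9765 m

5.9765 m


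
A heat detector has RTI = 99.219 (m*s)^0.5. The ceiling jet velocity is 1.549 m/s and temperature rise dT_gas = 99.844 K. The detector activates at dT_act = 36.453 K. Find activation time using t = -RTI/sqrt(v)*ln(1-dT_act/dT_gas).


dT_act/dT_gas = 0.36510
ln(1 - 0.36510) = -0.45429
t = -99.219 / sqrt(1.549) * -0.45429 = 36.216 s

36.216 s


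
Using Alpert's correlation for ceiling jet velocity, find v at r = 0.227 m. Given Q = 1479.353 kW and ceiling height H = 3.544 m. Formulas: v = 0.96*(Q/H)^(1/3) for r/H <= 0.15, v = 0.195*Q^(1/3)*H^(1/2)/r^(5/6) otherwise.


r/H = 0.227 / 3.544 = 0.064052
r/H <= 0.15, so v = 0.96*(Q/H)^(1/3)
Q/H = 417.42
(Q/H)^(1/3) = 7.4735
v = 0.96 * 7.4735 = 7.1746 m/s

7.1746 m/s


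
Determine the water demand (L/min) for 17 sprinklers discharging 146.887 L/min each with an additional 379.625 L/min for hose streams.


Sprinkler demand = 17 * 146.887 = 2497.079 L/min
Total = 2497.079 + 379.625 = 2876.704 L/min

2876.704 L/min


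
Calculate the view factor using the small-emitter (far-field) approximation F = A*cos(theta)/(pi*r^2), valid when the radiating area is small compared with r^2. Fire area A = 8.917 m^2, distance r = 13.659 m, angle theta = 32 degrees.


cos(32 deg) = 0.84805
pi*r^2 = 586.12
F = 8.917 * 0.84805 / 586.12 = 0.012902

0.012902


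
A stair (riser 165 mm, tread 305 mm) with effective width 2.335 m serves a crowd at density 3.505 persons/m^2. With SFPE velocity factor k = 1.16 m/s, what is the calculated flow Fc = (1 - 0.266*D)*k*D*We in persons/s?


1 - 0.266*D = 1 - 0.266*3.505 = 0.067670
Fs = 0.067670 * 1.16 * 3.505 = 0.27513 persons/(s*m)
Fc = 0.27513 * 2.335 = 0.64243 persons/s

0.64243 persons/s


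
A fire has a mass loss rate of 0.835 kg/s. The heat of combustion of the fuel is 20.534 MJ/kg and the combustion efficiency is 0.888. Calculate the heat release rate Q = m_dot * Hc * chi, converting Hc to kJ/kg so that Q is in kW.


Hc = 20.534 MJ/kg = 20.534 * 1000 kJ/kg = 20534 kJ/kg
Q = 0.835 kg/s * 20534 kJ/kg * 0.888 = 15226 kW

15226 kW


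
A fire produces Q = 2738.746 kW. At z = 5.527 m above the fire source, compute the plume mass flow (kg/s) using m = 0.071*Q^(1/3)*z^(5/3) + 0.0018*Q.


Q^(1/3) = 13.991
z^(5/3) = 17.278
First term = 0.071 * 13.991 * 17.278 = 17.163
Second term = 0.0018 * 2738.746 = 4.9297
m = 22.093 kg/s

22.093 kg/s


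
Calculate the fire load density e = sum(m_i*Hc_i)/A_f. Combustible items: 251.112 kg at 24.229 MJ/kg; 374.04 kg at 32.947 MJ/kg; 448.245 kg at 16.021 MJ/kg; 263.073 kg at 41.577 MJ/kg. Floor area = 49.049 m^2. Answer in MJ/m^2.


Total energy = 251.112*24.229 + 374.04*32.947 + 448.245*16.021 + 263.073*41.577
= 6084.193 + 12323.50 + 7181.333 + 10937.79
= 36526.81 MJ
e = 36526.81 / 49.049 = 744.70 MJ/m^2

744.70 MJ/m^2


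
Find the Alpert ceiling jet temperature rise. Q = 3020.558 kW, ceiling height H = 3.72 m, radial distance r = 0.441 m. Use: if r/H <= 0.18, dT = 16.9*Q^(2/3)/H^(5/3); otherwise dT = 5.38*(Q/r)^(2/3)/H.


r/H = 0.441 / 3.72 = 0.11855
r/H <= 0.18, so dT = 16.9*Q^(2/3)/H^(5/3)
Q^(2/3) = 208.96
H^(5/3) = 8.9311
dT = 16.9 * 208.96 / 8.9311 = 395.40 K

395.40 K


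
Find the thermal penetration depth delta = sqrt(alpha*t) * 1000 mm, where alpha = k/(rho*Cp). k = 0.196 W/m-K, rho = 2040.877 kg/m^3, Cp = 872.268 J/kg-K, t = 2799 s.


alpha = 0.196 / (2040.877 * 872.268) = 1.1010e-07 m^2/s
alpha * t = 0.00030817
delta = sqrt(0.00030817) * 1000 = 17.555 mm

17.555 mm


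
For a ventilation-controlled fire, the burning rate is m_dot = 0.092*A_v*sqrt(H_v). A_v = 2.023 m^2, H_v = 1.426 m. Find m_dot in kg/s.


sqrt(H_v) = 1.1942
m_dot = 0.092 * 2.023 * 1.1942 = 0.22225 kg/s

0.22225 kg/s


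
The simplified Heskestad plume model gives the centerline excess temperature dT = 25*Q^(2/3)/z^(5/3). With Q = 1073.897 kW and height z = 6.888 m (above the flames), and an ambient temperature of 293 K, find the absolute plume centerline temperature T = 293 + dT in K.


Q^(2/3) = 104.87
z^(5/3) = 24.936
dT = 25 * 104.87 / 24.936 = 105.14 K
T = 293 + 105.14 = 398.14 K

398.14 K


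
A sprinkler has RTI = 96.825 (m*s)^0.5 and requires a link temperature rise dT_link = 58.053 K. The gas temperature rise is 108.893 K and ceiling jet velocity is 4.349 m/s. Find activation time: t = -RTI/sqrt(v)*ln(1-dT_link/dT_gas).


dT_link/dT_gas = 0.53312
ln(1 - 0.53312) = -0.76168
t = -96.825 / sqrt(4.349) * -0.76168 = 35.364 s

35.364 s


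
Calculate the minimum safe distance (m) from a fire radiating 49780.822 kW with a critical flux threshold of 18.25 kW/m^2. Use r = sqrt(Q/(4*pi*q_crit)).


4*pi*q_crit = 229.34
Q/(4*pi*q_crit) = 217.06
r = sqrt(217.06) = 14.733 m

14.733 m


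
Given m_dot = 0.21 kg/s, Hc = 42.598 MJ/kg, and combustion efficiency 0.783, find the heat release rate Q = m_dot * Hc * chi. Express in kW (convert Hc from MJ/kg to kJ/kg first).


Hc = 42.598 MJ/kg = 42.598 * 1000 kJ/kg = 42598 kJ/kg
Q = 0.21 kg/s * 42598 kJ/kg * 0.783 = 7004.4 kW

7004.4 kW


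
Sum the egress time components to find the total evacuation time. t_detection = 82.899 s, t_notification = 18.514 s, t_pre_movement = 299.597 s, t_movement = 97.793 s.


Total = 82.899 + 18.514 + 299.597 + 97.793 = 498.803 s

498.803 s


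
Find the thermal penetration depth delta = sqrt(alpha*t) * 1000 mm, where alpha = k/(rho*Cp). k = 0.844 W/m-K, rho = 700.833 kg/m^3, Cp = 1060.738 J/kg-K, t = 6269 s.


alpha = 0.844 / (700.833 * 1060.738) = 1.1353e-06 m^2/s
alpha * t = 0.0071173
delta = sqrt(0.0071173) * 1000 = 84.364 mm

84.364 mm


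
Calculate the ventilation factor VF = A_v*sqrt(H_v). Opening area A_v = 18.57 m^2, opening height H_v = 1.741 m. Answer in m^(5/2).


sqrt(H_v) = 1.3195
VF = 18.57 * 1.3195 = 24.503 m^(5/2)

24.503 m^(5/2)


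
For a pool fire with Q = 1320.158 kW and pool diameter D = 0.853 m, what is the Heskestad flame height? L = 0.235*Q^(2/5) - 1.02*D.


Q^(2/5) = 17.711
0.235 * Q^(2/5) = 4.1622
1.02 * D = 0.87006
L = 3.2921 m

3.2921 m


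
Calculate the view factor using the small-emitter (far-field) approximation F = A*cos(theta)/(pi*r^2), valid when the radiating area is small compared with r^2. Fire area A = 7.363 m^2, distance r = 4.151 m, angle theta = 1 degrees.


cos(1 deg) = 0.99985
pi*r^2 = 54.132
F = 7.363 * 0.99985 / 54.132 = 0.13600

0.13600


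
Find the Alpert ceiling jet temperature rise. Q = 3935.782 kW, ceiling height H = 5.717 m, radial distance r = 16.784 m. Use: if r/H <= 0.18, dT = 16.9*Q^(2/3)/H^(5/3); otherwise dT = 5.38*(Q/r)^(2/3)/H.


r/H = 16.784 / 5.717 = 2.9358
r/H > 0.18, so dT = 5.38*(Q/r)^(2/3)/H
Q/r = 234.50
(Q/r)^(2/3) = 38.027
dT = 5.38 * 38.027 / 5.717 = 35.785 K

35.785 K


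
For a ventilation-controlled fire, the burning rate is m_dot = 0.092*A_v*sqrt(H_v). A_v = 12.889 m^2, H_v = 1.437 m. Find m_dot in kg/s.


sqrt(H_v) = 1.1987
m_dot = 0.092 * 12.889 * 1.1987 = 1.4215 kg/s

1.4215 kg/s


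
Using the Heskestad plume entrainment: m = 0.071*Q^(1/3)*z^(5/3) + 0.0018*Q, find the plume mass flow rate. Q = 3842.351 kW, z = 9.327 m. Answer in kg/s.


Q^(1/3) = 15.663
z^(5/3) = 41.327
First term = 0.071 * 15.663 * 41.327 = 45.958
Second term = 0.0018 * 3842.351 = 6.9162
m = 52.874 kg/s

52.874 kg/s


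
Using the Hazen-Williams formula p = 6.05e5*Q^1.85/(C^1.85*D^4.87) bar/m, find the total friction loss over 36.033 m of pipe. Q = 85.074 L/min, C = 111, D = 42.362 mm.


Q^1.85 = 3716.4
C^1.85 = 6079.2
D^4.87 = 8.3825e+07
p/m = 0.0044122 bar/m
p_total = 0.0044122 * 36.033 = 0.15899 bar

0.15899 bar


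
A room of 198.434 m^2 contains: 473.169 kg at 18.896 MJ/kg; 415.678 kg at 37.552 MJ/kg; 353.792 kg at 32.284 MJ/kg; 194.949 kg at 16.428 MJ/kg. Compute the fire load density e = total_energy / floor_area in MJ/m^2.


Total energy = 473.169*18.896 + 415.678*37.552 + 353.792*32.284 + 194.949*16.428
= 8941.001 + 15609.54 + 11421.82 + 3202.622
= 39174.98 MJ
e = 39174.98 / 198.434 = 197.42 MJ/m^2

197.42 MJ/m^2


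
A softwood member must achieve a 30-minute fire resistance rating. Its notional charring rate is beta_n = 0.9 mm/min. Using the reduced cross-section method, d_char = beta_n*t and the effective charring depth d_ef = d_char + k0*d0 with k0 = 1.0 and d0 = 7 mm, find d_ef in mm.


d_char = 0.9 * 30 = 27 mm
d_ef = 27 + 1.0*7 = 34 mm

34 mm


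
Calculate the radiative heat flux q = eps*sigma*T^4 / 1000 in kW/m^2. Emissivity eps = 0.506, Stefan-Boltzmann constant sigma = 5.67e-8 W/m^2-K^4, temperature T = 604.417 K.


T^4 = 1.3346e+11
q = 0.506 * 5.67e-8 * 1.3346e+11 / 1000 = 3.8290 kW/m^2

3.8290 kW/m^2


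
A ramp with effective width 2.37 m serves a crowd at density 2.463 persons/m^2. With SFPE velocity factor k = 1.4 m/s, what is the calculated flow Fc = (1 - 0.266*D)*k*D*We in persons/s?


1 - 0.266*D = 1 - 0.266*2.463 = 0.34484
Fs = 0.34484 * 1.4 * 2.463 = 1.1891 persons/(s*m)
Fc = 1.1891 * 2.37 = 2.8181 persons/s

2.8181 persons/s


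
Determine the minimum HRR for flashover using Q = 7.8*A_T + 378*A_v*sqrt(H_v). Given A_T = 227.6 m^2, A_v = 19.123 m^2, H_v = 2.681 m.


7.8*A_T = 1775.28
sqrt(H_v) = 1.6374
378*A_v*sqrt(H_v) = 11836
Q = 1775.28 + 11836 = 13611 kW

13611 kW


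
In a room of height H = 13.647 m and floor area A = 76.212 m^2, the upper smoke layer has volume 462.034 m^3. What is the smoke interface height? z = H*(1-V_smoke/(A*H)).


V/(A*H) = 0.44424
1 - 0.44424 = 0.55576
z = 13.647 * 0.55576 = 7.5845 m

7.5845 m


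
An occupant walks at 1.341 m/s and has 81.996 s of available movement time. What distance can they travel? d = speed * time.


d = 1.341 * 81.996 = 109.96 m

109.96 m


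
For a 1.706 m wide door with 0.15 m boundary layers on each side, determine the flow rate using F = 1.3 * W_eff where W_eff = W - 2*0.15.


W_eff = 1.706 - 0.30 = 1.406 m
F = 1.3 * 1.406 = 1.8278 persons/s

1.8278 persons/s


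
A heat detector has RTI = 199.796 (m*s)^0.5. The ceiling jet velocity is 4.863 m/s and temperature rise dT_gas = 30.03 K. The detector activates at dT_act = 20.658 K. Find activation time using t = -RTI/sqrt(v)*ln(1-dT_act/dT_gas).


dT_act/dT_gas = 0.68791
ln(1 - 0.68791) = -1.1645
t = -199.796 / sqrt(4.863) * -1.1645 = 105.50 s

105.50 s


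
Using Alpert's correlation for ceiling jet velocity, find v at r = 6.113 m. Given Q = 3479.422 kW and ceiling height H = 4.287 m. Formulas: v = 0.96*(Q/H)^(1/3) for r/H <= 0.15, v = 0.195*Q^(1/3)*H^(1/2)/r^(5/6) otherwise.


r/H = 6.113 / 4.287 = 1.4259
r/H > 0.15, so v = 0.195*Q^(1/3)*H^(1/2)/r^(5/6)
Q^(1/3) = 15.153
H^(1/2) = 2.0705
r^(5/6) = 4.5208
v = 0.195 * 15.153 * 2.0705 / 4.5208 = 1.3533 m/s

1.3533 m/s


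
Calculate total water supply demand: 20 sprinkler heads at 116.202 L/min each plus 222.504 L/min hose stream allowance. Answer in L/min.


Sprinkler demand = 20 * 116.202 = 2324.04 L/min
Total = 2324.04 + 222.504 = 2546.544 L/min

2546.544 L/min


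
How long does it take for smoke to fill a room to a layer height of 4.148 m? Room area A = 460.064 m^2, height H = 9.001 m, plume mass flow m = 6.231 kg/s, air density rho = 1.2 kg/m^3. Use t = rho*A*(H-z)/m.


H - z = 4.853 m
t = 1.2 * 460.064 * 4.853 / 6.231 = 429.98 s

429.98 s


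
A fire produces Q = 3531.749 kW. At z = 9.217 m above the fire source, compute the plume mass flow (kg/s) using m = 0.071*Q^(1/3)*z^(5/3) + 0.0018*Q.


Q^(1/3) = 15.229
z^(5/3) = 40.518
First term = 0.071 * 15.229 * 40.518 = 43.810
Second term = 0.0018 * 3531.749 = 6.3571
m = 50.167 kg/s

50.167 kg/s


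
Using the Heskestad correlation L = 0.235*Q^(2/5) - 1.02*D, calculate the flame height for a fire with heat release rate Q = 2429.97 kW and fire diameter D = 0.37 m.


Q^(2/5) = 22.607
0.235 * Q^(2/5) = 5.3126
1.02 * D = 0.37740
L = 4.9352 m

4.9352 m


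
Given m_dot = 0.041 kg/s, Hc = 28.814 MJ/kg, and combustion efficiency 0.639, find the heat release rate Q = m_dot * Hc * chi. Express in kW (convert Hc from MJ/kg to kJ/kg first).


Hc = 28.814 MJ/kg = 28.814 * 1000 kJ/kg = 28814 kJ/kg
Q = 0.041 kg/s * 28814 kJ/kg * 0.639 = 754.90 kW

754.90 kW


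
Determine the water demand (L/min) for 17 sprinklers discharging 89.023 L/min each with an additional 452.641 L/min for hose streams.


Sprinkler demand = 17 * 89.023 = 1513.391 L/min
Total = 1513.391 + 452.641 = 1966.032 L/min

1966.032 L/min


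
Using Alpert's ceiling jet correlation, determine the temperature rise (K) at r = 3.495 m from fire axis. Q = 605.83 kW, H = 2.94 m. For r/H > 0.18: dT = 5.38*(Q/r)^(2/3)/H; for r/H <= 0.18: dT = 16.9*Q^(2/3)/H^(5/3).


r/H = 3.495 / 2.94 = 1.1888
r/H > 0.18, so dT = 5.38*(Q/r)^(2/3)/H
Q/r = 173.34
(Q/r)^(2/3) = 31.089
dT = 5.38 * 31.089 / 2.94 = 56.890 K

56.890 K


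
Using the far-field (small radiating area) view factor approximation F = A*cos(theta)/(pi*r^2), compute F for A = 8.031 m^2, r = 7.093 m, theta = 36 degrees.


cos(36 deg) = 0.80902
pi*r^2 = 158.06
F = 8.031 * 0.80902 / 158.06 = 0.041107

0.041107


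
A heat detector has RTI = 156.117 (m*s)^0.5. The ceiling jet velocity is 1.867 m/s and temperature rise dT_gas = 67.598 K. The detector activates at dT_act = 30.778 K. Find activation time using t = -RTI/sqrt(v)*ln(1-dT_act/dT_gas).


dT_act/dT_gas = 0.45531
ln(1 - 0.45531) = -0.60754
t = -156.117 / sqrt(1.867) * -0.60754 = 69.415 s

69.415 s


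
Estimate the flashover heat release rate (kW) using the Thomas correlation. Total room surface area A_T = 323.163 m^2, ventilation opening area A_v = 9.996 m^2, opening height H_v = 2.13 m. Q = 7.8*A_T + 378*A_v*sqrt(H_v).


7.8*A_T = 2520.7
sqrt(H_v) = 1.4595
378*A_v*sqrt(H_v) = 5514.5
Q = 2520.7 + 5514.5 = 8035.2 kW

8035.2 kW


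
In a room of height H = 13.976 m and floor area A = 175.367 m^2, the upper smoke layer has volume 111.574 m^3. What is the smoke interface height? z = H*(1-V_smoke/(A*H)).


V/(A*H) = 0.045523
1 - 0.045523 = 0.95448
z = 13.976 * 0.95448 = 13.340 m

13.340 m


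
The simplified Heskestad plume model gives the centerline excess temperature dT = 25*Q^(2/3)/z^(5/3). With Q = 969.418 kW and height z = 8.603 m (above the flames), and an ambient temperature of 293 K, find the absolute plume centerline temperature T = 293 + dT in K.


Q^(2/3) = 97.951
z^(5/3) = 36.120
dT = 25 * 97.951 / 36.120 = 67.795 K
T = 293 + 67.795 = 360.79 K

360.79 K


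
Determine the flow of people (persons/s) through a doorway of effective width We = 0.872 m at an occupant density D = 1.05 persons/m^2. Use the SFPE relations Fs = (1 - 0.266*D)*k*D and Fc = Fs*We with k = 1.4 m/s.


1 - 0.266*D = 1 - 0.266*1.05 = 0.72070
Fs = 0.72070 * 1.4 * 1.05 = 1.0594 persons/(s*m)
Fc = 1.0594 * 0.872 = 0.92382 persons/s

0.92382 persons/s


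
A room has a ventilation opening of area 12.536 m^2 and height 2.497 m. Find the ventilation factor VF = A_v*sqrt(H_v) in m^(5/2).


sqrt(H_v) = 1.5802
VF = 12.536 * 1.5802 = 19.809 m^(5/2)

19.809 m^(5/2)


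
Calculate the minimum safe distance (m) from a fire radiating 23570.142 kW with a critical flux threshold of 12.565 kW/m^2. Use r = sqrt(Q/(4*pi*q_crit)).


4*pi*q_crit = 157.90
Q/(4*pi*q_crit) = 149.28
r = sqrt(149.28) = 12.218 m

12.218 m


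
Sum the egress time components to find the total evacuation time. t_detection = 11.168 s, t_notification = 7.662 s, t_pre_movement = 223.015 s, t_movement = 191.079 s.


Total = 11.168 + 7.662 + 223.015 + 191.079 = 432.924 s

432.924 s


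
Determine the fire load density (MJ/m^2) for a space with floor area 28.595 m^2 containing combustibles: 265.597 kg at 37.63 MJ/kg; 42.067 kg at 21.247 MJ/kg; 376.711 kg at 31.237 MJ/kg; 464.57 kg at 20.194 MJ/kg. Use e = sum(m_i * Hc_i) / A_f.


Total energy = 265.597*37.63 + 42.067*21.247 + 376.711*31.237 + 464.57*20.194
= 9994.415 + 893.7975 + 11767.32 + 9381.527
= 32037.06 MJ
e = 32037.06 / 28.595 = 1120.4 MJ/m^2

1120.4 MJ/m^2


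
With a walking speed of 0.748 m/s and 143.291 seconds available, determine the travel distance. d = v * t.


d = 0.748 * 143.291 = 107.18 m

107.18 m


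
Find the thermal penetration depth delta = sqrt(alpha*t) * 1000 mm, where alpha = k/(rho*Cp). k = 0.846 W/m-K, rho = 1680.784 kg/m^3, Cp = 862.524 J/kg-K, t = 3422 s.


alpha = 0.846 / (1680.784 * 862.524) = 5.8356e-07 m^2/s
alpha * t = 0.0019970
delta = sqrt(0.0019970) * 1000 = 44.687 mm

44.687 mm


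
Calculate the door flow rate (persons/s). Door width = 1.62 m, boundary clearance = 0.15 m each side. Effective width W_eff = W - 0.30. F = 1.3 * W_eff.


W_eff = 1.62 - 0.30 = 1.32 m
F = 1.3 * 1.32 = 1.716 persons/s

1.716 persons/s


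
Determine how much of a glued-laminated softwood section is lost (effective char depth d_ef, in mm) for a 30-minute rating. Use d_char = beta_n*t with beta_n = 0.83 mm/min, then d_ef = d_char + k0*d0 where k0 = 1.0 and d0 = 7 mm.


d_char = 0.83 * 30 = 24.9 mm
d_ef = 24.9 + 1.0*7 = 31.9 mm

31.9 mm


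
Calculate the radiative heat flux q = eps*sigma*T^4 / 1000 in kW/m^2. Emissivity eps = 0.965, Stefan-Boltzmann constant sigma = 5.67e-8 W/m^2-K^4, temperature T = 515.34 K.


T^4 = 7.0530e+10
q = 0.965 * 5.67e-8 * 7.0530e+10 / 1000 = 3.8591 kW/m^2

3.8591 kW/m^2


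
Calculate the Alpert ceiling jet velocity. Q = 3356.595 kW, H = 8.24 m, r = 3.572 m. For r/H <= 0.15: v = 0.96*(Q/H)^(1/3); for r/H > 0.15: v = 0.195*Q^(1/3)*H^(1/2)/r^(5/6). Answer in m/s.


r/H = 3.572 / 8.24 = 0.43350
r/H > 0.15, so v = 0.195*Q^(1/3)*H^(1/2)/r^(5/6)
Q^(1/3) = 14.973
H^(1/2) = 2.8705
r^(5/6) = 2.8891
v = 0.195 * 14.973 * 2.8705 / 2.8891 = 2.9009 m/s

2.9009 m/s


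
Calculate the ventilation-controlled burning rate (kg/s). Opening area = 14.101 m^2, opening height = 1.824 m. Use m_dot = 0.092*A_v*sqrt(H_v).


sqrt(H_v) = 1.3506
m_dot = 0.092 * 14.101 * 1.3506 = 1.7521 kg/s

1.7521 kg/s


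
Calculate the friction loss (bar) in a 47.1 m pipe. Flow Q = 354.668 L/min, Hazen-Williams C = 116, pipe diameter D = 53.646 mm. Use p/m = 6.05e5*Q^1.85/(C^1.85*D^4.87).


Q^1.85 = 52140
C^1.85 = 6595.5
D^4.87 = 2.6476e+08
p/m = 0.018065 bar/m
p_total = 0.018065 * 47.1 = 0.85085 bar

0.85085 bar


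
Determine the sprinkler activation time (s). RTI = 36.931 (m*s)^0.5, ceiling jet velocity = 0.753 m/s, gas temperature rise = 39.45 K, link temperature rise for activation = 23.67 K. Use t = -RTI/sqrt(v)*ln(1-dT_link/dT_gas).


dT_link/dT_gas = 0.6
ln(1 - 0.6) = -0.91629
t = -36.931 / sqrt(0.753) * -0.91629 = 38.997 s

38.997 s


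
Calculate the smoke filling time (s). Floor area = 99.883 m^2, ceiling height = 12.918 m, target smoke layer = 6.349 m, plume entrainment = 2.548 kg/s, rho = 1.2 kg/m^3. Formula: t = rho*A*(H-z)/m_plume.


H - z = 6.569 m
t = 1.2 * 99.883 * 6.569 / 2.548 = 309.01 s

309.01 s


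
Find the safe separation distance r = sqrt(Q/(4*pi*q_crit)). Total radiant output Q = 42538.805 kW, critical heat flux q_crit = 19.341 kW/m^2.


4*pi*q_crit = 243.05
Q/(4*pi*q_crit) = 175.02
r = sqrt(175.02) = 13.230 m

13.230 m


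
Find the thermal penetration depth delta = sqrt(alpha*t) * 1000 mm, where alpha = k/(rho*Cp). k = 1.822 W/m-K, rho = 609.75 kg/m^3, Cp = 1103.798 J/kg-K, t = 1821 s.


alpha = 1.822 / (609.75 * 1103.798) = 2.7071e-06 m^2/s
alpha * t = 0.0049297
delta = sqrt(0.0049297) * 1000 = 70.212 mm

70.212 mm


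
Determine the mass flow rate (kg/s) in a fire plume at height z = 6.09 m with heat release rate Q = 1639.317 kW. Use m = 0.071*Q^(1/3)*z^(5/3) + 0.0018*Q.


Q^(1/3) = 11.791
z^(5/3) = 20.309
First term = 0.071 * 11.791 * 20.309 = 17.002
Second term = 0.0018 * 1639.317 = 2.9508
m = 19.953 kg/s

19.953 kg/s


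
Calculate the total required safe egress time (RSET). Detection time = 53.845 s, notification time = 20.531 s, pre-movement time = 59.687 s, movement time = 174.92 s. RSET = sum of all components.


Total = 53.845 + 20.531 + 59.687 + 174.92 = 308.983 s

308.983 s


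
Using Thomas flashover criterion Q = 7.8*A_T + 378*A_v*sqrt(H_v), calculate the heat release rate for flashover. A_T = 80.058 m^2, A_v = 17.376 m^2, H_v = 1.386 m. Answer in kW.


7.8*A_T = 624.45
sqrt(H_v) = 1.1773
378*A_v*sqrt(H_v) = 7732.6
Q = 624.45 + 7732.6 = 8357.0 kW

8357.0 kW


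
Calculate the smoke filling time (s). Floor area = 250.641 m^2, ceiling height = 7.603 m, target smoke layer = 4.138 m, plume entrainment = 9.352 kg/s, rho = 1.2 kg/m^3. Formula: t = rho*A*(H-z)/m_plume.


H - z = 3.465 m
t = 1.2 * 250.641 * 3.465 / 9.352 = 111.44 s

111.44 s


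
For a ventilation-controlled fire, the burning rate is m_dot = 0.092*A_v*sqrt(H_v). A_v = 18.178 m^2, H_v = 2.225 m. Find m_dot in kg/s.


sqrt(H_v) = 1.4916
m_dot = 0.092 * 18.178 * 1.4916 = 2.4946 kg/s

2.4946 kg/s


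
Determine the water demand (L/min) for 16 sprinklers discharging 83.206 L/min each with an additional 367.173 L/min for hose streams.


Sprinkler demand = 16 * 83.206 = 1331.296 L/min
Total = 1331.296 + 367.173 = 1698.469 L/min

1698.469 L/min


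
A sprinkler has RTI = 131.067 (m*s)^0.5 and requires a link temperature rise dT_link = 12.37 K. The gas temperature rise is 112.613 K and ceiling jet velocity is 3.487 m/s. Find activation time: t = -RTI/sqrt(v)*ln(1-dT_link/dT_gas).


dT_link/dT_gas = 0.10985
ln(1 - 0.10985) = -0.11636
t = -131.067 / sqrt(3.487) * -0.11636 = 8.1672 s

8.1672 s


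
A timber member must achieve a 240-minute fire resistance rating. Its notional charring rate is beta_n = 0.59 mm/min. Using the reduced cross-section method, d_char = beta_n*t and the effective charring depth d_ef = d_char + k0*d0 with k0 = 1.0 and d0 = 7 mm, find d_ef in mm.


d_char = 0.59 * 240 = 141.6 mm
d_ef = 141.6 + 1.0*7 = 148.6 mm

148.6 mm


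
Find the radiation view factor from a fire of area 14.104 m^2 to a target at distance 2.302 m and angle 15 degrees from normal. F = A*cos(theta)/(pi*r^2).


cos(15 deg) = 0.96593
pi*r^2 = 16.648
F = 14.104 * 0.96593 / 16.648 = 0.81832

0.81832


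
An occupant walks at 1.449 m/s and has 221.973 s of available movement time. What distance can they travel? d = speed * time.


d = 1.449 * 221.973 = 321.64 m

321.64 m


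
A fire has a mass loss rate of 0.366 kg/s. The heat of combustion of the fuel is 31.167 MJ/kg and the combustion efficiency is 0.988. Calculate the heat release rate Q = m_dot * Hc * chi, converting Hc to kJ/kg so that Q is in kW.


Hc = 31.167 MJ/kg = 31.167 * 1000 kJ/kg = 31167 kJ/kg
Q = 0.366 kg/s * 31167 kJ/kg * 0.988 = 11270 kW

11270 kW


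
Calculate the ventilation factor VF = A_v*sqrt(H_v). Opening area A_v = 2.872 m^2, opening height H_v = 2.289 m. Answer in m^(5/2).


sqrt(H_v) = 1.5129
VF = 2.872 * 1.5129 = 4.3452 m^(5/2)

4.3452 m^(5/2)
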